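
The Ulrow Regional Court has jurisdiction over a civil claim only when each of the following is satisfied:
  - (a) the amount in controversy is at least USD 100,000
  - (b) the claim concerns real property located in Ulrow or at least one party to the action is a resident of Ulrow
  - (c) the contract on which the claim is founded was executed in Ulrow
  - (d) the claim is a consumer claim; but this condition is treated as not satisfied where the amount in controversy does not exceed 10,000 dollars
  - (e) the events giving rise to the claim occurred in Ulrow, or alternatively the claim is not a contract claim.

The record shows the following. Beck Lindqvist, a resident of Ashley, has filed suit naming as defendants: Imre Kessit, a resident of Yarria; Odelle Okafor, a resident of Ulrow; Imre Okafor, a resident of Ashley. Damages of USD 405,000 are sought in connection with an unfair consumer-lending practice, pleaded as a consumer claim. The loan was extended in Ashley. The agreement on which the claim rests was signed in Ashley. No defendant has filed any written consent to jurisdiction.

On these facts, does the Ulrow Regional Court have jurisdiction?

No

The Ulrow Regional Court:
  (a) The amount in controversy is $405,000, which meets the 100,000 dollars floor. Condition met.
  (b) Odelle Okafor resides in Ulrow — that alternative is enough. Satisfied.
  (c) The contract was executed in Ashley, not Ulrow. Fails.
  (d) The claim is a consumer claim. The exception is not triggered, since the amount in controversy is 405,000 dollars, above the $10,000 ceiling. Satisfied.
  (e) The claim is a consumer claim, not a contract claim, so one alternative holds. Met.
  → At least one condition fails; no jurisdiction.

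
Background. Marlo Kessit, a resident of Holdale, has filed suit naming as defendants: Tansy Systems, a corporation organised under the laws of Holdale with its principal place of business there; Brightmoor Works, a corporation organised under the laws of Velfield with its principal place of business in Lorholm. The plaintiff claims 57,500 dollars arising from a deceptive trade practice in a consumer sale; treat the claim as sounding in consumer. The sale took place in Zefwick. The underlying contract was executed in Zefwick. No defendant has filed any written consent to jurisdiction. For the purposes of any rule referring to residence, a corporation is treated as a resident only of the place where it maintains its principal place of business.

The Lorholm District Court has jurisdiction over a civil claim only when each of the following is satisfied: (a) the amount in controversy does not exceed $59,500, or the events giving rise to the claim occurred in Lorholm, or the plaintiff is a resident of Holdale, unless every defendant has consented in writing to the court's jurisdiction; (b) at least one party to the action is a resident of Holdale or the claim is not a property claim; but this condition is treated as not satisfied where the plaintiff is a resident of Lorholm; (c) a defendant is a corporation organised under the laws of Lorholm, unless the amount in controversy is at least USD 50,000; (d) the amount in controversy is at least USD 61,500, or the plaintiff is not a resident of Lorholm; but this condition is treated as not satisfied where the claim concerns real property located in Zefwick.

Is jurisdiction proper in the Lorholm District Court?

Yes

The Lorholm District Court:
  (a) The amount in controversy is 57,500 dollars, within the $59,500 ceiling, so this disjunct is met. Satisfied.
  (b) Marlo Kessit resides in Holdale, so this disjunct is met. And the carve-out is inapplicable — the plaintiff resides in Holdale, not Lorholm. Satisfied.
  (c) The corporate defendant(s) are organised in Holdale, Velfield, not Lorholm. The proviso rescues it, though: the amount in controversy is USD 57,500, which meets the USD 50,000 floor. Met.
  (d) The plaintiff resides in Holdale, which is not Lorholm, so one alternative holds. And the carve-out is inapplicable — the claim does not concern real property. Condition met.
  → Every requirement is satisfied — jurisdiction.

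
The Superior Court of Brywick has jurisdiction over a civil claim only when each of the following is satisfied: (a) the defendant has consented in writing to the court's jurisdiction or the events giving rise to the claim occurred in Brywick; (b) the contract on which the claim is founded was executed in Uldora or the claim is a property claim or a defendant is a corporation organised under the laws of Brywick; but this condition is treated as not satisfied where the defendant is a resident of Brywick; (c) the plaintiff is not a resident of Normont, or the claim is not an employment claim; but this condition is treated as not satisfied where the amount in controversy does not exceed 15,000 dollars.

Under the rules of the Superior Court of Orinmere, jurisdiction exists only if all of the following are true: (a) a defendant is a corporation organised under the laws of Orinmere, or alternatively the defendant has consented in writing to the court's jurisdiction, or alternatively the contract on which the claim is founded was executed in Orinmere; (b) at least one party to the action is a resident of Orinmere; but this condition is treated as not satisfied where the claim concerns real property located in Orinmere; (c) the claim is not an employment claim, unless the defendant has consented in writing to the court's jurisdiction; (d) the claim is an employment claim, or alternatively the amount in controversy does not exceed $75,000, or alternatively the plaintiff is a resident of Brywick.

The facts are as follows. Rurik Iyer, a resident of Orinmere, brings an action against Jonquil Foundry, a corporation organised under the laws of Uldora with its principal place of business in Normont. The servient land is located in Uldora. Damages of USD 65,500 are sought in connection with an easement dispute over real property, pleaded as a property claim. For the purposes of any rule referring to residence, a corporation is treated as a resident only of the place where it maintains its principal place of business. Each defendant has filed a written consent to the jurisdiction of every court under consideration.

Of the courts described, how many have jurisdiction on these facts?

2

The Superior Court of Brywick:
  (a) Every defendant has filed written consent, so this disjunct is met. Satisfied.
  (b) The claim is a property claim — that alternative is enough. The carve-out does not apply: the defendant resides in Normont, not Brywick. Met.
  (c) The plaintiff resides in Orinmere, which is not Normont, so this disjunct is met. The carve-out does not apply: the amount in controversy is USD 65,500, above the 15,000 dollars ceiling. Satisfied.
  → Jurisdiction lies.
The Superior Court of Orinmere:
  (a) Every defendant has filed written consent — that alternative is enough. Condition met.
  (b) Rurik Iyer resides in Orinmere. And the carve-out is inapplicable — the property lies in Uldora, not Orinmere. Condition met.
  (c) The claim is a property claim, not an employment claim. Condition met.
  (d) The amount in controversy is $65,500, within the 75,000 dollars ceiling, so this disjunct is met. Satisfied.
  → All conditions met; jurisdiction exists.
Courts with jurisdiction: the Superior Court of Brywick, the Superior Court of Orinmere — 2 in total.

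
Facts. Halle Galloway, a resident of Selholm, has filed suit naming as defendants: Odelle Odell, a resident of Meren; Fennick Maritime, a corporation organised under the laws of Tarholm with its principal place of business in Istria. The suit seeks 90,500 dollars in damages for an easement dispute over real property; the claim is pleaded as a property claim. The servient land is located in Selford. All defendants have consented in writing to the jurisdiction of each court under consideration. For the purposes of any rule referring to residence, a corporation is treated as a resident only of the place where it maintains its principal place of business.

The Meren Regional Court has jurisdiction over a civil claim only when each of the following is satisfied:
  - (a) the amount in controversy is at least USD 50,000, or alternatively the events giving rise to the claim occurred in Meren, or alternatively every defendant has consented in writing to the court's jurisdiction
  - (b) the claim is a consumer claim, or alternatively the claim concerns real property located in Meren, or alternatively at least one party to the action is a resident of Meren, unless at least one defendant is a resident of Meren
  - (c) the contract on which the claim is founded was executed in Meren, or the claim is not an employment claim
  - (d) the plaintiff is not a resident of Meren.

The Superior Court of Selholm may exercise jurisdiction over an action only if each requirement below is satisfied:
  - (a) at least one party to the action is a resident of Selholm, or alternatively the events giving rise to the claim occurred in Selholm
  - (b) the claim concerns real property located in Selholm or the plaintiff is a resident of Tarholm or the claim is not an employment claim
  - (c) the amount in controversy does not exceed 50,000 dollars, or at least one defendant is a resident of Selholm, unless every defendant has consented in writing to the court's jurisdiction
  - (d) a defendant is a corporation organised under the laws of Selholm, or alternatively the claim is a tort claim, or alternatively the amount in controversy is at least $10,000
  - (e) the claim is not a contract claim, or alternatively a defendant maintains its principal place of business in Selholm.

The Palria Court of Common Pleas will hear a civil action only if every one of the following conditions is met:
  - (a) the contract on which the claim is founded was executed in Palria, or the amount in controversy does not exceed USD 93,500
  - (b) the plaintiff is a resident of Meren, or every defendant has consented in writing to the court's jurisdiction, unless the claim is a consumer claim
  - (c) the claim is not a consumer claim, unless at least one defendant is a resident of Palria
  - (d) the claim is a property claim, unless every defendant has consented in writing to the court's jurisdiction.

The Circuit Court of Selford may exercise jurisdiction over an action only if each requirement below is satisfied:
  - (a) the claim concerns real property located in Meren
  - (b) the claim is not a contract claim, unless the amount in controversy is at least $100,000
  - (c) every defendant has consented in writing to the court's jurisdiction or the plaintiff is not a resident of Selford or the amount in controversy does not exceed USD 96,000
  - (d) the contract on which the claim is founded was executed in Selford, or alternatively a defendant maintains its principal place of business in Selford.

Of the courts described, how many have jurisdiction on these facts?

3

The Meren Regional Court:
  (a) The amount in controversy is 90,500 dollars, which meets the $50,000 floor, which satisfies one of the alternatives. Met.
  (b) Odelle Odell resides in Meren — that alternative is enough. Condition met.
  (c) The claim is a property claim, not an employment claim, which satisfies one of the alternatives. Condition met.
  (d) The plaintiff resides in Selholm, which is not Meren. Met.
  → The court has jurisdiction.
The Superior Court of Selholm:
  (a) Halle Galloway resides in Selholm, which satisfies one of the alternatives. Satisfied.
  (b) The claim is a property claim, not an employment claim — that alternative is enough. Satisfied.
  (c) The amount in controversy is USD 90,500, above the $50,000 ceiling; no defendant resides in Selholm (they reside in Meren, Istria) — no alternative holds. However, every defendant has filed written consent, so the 'unless' proviso supplies this condition. Met.
  (d) The amount in controversy is $90,500, which meets the $10,000 floor, so this disjunct is met. Satisfied.
  (e) The claim is a property claim, not a contract claim — that alternative is enough. Condition met.
  → The court has jurisdiction.
The Palria Court of Common Pleas:
  (a) The amount in controversy is USD 90,500, within the $93,500 ceiling, so one alternative holds. Satisfied.
  (b) Every defendant has filed written consent, so one alternative holds. Condition met.
  (c) The claim is a property claim, not a consumer claim. Met.
  (d) The claim is a property claim. Satisfied.
  → Jurisdiction lies.
The Circuit Court of Selford:
  (a) The property lies in Selford, not Meren. Fails.
  (b) The claim is a property claim, not a contract claim. Condition met.
  (c) Every defendant has filed written consent, which satisfies one of the alternatives. Satisfied.
  (d) No contract (and hence no place of execution) is alleged; the corporate defendant(s) have their principal place of business in Istria, not Selford — every alternative fails. Not met.
  → The court lacks jurisdiction.
Courts with jurisdiction: the Meren Regional Court, the Superior Court of Selholm, the Palria Court of Common Pleas — 3 in total.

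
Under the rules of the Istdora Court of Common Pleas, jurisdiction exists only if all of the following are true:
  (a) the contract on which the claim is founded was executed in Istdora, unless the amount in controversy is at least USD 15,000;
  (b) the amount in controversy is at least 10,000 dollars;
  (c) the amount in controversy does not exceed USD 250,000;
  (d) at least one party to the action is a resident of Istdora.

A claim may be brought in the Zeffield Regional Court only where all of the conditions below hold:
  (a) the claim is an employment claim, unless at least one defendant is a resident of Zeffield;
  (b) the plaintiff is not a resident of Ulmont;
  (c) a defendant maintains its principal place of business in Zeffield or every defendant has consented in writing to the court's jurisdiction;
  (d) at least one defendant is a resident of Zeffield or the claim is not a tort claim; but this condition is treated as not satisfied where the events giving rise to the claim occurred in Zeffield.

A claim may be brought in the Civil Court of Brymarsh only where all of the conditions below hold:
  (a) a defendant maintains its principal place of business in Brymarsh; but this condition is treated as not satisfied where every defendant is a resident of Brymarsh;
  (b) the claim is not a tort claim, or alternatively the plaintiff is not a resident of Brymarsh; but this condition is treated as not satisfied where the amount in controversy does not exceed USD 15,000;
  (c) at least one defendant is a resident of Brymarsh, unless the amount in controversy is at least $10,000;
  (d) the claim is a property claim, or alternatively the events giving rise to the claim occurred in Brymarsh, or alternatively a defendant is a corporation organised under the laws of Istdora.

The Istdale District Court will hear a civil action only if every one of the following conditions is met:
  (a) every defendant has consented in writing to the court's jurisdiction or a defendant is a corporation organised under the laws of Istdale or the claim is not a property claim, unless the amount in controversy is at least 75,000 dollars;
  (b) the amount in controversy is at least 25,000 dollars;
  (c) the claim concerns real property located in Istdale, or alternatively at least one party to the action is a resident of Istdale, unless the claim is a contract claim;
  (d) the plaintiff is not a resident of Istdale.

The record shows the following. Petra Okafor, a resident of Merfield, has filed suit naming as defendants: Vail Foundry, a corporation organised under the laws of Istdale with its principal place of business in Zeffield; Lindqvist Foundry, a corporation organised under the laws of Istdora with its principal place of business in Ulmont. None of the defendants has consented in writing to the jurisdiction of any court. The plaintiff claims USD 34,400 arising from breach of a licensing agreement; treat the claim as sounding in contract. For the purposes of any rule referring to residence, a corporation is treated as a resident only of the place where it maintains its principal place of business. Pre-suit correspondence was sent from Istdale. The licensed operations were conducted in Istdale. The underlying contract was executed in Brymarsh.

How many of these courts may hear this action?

2

The Istdora Court of Common Pleas:
  (a) The contract was executed in Brymarsh, not Istdora. The proviso rescues it, though: the amount in controversy is USD 34,400, which meets the USD 15,000 floor. Condition met.
  (b) The amount in controversy is $34,400, which meets the 10,000 dollars floor. Condition met.
  (c) The amount in controversy is USD 34,400, within the 250,000 dollars ceiling. Satisfied.
  (d) No party resides in Istdora. Condition not met.
  → Not every requirement is met — no jurisdiction.
The Zeffield Regional Court:
  (a) The claim is a contract claim, not an employment claim. But Vail Foundry resides in Zeffield, and the 'unless' clause therefore excuses the requirement. Met.
  (b) The plaintiff resides in Merfield, which is not Ulmont. Satisfied.
  (c) Vail Foundry has its principal place of business in Zeffield, so one alternative holds. Met.
  (d) Vail Foundry resides in Zeffield, which satisfies one of the alternatives. The carve-out does not apply: the operative events occurred in Istdale, not Zeffield. Satisfied.
  → Every requirement is satisfied — jurisdiction.
The Civil Court of Brymarsh:
  (a) The corporate defendant(s) have their principal place of business in Ulmont, Zeffield, not Brymarsh. Not met.
  (b) The claim is a contract claim, not a tort claim, so one alternative holds. And the carve-out is inapplicable — the amount in controversy is 34,400 dollars, above the $15,000 ceiling. Satisfied.
  (c) No defendant resides in Brymarsh (they reside in Zeffield, Ulmont). However, the amount in controversy is 34,400 dollars, which meets the $10,000 floor, so the 'unless' proviso supplies this condition. Met.
  (d) Lindqvist Foundry is organised under the laws of Istdora, so one alternative holds. Satisfied.
  → The court lacks jurisdiction.
The Istdale District Court:
  (a) Vail Foundry is organised under the laws of Istdale, so one alternative holds. Satisfied.
  (b) The amount in controversy is 34,400 dollars, which meets the $25,000 floor. Satisfied.
  (c) The claim does not concern real property; no party resides in Istdale — none of the alternatives is met. The proviso rescues it, though: the claim is a contract claim. Met.
  (d) The plaintiff resides in Merfield, which is not Istdale. Met.
  → The court has jurisdiction.
Courts with jurisdiction: the Zeffield Regional Court, the Istdale District Court — 2 in total.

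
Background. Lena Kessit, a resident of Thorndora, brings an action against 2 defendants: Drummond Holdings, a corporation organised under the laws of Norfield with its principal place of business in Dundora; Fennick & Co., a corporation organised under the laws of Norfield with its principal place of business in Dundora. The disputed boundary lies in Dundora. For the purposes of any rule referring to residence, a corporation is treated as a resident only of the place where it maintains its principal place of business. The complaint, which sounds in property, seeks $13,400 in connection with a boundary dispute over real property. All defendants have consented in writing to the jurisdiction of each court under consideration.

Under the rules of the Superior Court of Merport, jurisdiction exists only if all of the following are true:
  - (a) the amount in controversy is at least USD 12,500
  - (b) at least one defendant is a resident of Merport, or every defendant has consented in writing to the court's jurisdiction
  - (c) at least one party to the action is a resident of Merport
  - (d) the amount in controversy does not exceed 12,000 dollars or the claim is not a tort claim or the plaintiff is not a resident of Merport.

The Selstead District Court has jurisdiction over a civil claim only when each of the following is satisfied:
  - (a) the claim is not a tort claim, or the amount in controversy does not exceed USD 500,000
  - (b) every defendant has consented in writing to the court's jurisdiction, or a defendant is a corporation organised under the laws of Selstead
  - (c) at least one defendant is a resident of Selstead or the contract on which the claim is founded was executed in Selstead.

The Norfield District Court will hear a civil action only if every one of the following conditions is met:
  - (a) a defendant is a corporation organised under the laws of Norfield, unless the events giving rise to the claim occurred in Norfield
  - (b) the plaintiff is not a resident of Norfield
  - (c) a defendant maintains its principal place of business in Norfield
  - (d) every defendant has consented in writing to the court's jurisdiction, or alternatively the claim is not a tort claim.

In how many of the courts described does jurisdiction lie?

0

The Superior Court of Merport:
  (a) The amount in controversy is 13,400 dollars, which meets the 12,500 dollars floor. Satisfied.
  (b) Every defendant has filed written consent — that alternative is enough. Satisfied.
  (c) No party resides in Merport. Not satisfied.
  (d) The claim is a property claim, not a tort claim — that alternative is enough. Satisfied.
  → The court lacks jurisdiction.
The Selstead District Court:
  (a) The claim is a property claim, not a tort claim — that alternative is enough. Satisfied.
  (b) Every defendant has filed written consent — that alternative is enough. Met.
  (c) No defendant resides in Selstead (they reside in Dundora, Dundora); no contract (and hence no place of execution) is alleged — every alternative fails. Not met.
  → No jurisdiction.
The Norfield District Court:
  (a) Drummond Holdings is organised under the laws of Norfield. Met.
  (b) The plaintiff resides in Thorndora, which is not Norfield. Met.
  (c) The corporate defendant(s) have their principal place of business in Dundora, not Norfield. Fails.
  (d) Every defendant has filed written consent — that alternative is enough. Met.
  → Not every requirement is met — no jurisdiction.
No court satisfies all of its conditions.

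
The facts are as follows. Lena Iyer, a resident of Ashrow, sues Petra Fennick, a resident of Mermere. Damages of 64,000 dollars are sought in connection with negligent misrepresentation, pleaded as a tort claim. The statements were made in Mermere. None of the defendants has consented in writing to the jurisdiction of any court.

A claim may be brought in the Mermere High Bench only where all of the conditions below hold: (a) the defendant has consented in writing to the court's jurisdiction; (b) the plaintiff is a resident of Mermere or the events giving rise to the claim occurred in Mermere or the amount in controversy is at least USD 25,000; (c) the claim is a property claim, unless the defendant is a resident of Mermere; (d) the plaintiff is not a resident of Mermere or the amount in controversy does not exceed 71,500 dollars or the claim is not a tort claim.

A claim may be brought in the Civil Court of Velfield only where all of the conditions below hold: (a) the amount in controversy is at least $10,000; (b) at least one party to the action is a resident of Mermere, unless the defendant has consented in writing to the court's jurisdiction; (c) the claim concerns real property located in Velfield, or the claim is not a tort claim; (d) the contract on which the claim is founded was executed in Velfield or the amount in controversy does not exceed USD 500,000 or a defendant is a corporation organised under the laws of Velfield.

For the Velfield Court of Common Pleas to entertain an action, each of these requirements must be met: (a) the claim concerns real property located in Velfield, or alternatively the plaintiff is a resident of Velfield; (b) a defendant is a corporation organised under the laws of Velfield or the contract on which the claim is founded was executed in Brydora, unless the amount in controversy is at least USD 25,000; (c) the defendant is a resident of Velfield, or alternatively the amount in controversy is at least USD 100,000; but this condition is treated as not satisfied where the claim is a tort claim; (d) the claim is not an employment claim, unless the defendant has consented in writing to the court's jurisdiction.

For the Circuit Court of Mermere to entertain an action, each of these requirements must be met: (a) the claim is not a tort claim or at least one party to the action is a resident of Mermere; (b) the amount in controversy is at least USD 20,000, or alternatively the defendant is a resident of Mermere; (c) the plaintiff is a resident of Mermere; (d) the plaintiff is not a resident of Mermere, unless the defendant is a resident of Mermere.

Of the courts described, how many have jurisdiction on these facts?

The Mermere High Bench:
  (a) No such written consent has been filed. Condition not met.
  (b) The operative events occurred in Mermere, so one alternative holds. Condition met.
  (c) The claim is a tort claim, not a property claim. The proviso rescues it, though: the defendant resides in Mermere. Condition met.
  (d) The plaintiff resides in Ashrow, which is not Mermere, which satisfies one of the alternatives. Condition met.
  → At least one condition fails; no jurisdiction.
The Civil Court of Velfield:
  (a) The amount in controversy is USD 64,000, which meets the 10,000 dollars floor. Condition met.
  (b) Petra Fennick resides in Mermere. Met.
  (c) The claim does not concern real property; the claim is a tort claim — every alternative fails. Not satisfied.
  (d) The amount in controversy is USD 64,000, within the 500,000 dollars ceiling, so this disjunct is met. Met.
  → The court lacks jurisdiction.
The Velfield Court of Common Pleas:
  (a) The claim does not concern real property; the plaintiff resides in Ashrow, not Velfield — every alternative fails. Condition not met.
  (b) No defendant is a corporation; no contract (and hence no place of execution) is alleged — none of the alternatives is met. The proviso rescues it, though: the amount in controversy is USD 64,000, which meets the USD 25,000 floor. Met.
  (c) The defendant resides in Mermere, not Velfield; the amount in controversy is $64,000, below the 100,000 dollars floor — every alternative fails. Condition not met.
  (d) The claim is a tort claim, not an employment claim. Satisfied.
  → At least one condition fails; no jurisdiction.
The Circuit Court of Mermere:
  (a) Petra Fennick resides in Mermere, so one alternative holds. Condition met.
  (b) The amount in controversy is USD 64,000, which meets the $20,000 floor, so one alternative holds. Condition met.
  (c) The plaintiff resides in Ashrow, not Mermere. Condition not met.
  (d) The plaintiff resides in Ashrow, which is not Mermere. Condition met.
  → At least one condition fails; no jurisdiction.
No court satisfies all of its conditions.

0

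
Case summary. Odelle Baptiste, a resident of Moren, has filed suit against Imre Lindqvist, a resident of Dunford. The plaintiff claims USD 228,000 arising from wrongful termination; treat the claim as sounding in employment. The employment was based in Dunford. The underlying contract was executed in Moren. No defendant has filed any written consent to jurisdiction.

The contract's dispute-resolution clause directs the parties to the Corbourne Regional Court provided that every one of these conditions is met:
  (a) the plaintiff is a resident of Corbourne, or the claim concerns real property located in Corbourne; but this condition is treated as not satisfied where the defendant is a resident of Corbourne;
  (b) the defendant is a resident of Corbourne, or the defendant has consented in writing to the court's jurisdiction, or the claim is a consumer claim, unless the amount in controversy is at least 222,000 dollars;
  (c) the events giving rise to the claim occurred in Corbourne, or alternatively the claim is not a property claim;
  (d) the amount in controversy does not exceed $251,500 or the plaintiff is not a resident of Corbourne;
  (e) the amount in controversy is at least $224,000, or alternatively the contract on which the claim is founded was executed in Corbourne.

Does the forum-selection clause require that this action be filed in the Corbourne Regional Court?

The Corbourne Regional Court:
  (a) The plaintiff resides in Moren, not Corbourne; the claim does not concern real property — every alternative fails. Fails.
  (b) The defendant resides in Dunford, not Corbourne; no such written consent has been filed; the claim is an employment claim, not a consumer claim — none of the alternatives is met. The proviso rescues it, though: the amount in controversy is USD 228,000, which meets the $222,000 floor. Met.
  (c) The claim is an employment claim, not a property claim — that alternative is enough. Met.
  (d) The amount in controversy is 228,000 dollars, within the 251,500 dollars ceiling, so one alternative holds. Met.
  (e) The amount in controversy is 228,000 dollars, which meets the USD 224,000 floor, so one alternative holds. Met.
  → The clause does not apply.

No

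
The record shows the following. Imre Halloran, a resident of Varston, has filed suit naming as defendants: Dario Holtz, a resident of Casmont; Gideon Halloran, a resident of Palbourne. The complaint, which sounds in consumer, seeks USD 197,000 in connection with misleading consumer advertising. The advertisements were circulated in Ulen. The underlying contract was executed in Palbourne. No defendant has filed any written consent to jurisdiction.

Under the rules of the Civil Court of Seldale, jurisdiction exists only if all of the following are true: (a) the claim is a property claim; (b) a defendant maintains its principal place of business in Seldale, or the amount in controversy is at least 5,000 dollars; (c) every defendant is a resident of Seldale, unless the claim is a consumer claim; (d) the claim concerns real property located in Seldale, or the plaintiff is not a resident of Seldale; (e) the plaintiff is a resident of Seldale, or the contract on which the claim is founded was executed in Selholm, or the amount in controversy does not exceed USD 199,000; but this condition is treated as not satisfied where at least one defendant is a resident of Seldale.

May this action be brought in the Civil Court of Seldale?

No

The Civil Court of Seldale:
  (a) The claim is a consumer claim, not a property claim. Not met.
  (b) The amount in controversy is $197,000, which meets the USD 5,000 floor, so this disjunct is met. Met.
  (c) The defendants reside as follows — Dario Holtz in Casmont, Gideon Halloran in Palbourne — not all in Seldale. But the claim is a consumer claim, and the 'unless' clause therefore excuses the requirement. Satisfied.
  (d) The plaintiff resides in Varston, which is not Seldale — that alternative is enough. Satisfied.
  (e) The amount in controversy is USD 197,000, within the 199,000 dollars ceiling, which satisfies one of the alternatives. And the carve-out is inapplicable — no defendant resides in Seldale (they reside in Casmont, Palbourne). Met.
  → The court lacks jurisdiction.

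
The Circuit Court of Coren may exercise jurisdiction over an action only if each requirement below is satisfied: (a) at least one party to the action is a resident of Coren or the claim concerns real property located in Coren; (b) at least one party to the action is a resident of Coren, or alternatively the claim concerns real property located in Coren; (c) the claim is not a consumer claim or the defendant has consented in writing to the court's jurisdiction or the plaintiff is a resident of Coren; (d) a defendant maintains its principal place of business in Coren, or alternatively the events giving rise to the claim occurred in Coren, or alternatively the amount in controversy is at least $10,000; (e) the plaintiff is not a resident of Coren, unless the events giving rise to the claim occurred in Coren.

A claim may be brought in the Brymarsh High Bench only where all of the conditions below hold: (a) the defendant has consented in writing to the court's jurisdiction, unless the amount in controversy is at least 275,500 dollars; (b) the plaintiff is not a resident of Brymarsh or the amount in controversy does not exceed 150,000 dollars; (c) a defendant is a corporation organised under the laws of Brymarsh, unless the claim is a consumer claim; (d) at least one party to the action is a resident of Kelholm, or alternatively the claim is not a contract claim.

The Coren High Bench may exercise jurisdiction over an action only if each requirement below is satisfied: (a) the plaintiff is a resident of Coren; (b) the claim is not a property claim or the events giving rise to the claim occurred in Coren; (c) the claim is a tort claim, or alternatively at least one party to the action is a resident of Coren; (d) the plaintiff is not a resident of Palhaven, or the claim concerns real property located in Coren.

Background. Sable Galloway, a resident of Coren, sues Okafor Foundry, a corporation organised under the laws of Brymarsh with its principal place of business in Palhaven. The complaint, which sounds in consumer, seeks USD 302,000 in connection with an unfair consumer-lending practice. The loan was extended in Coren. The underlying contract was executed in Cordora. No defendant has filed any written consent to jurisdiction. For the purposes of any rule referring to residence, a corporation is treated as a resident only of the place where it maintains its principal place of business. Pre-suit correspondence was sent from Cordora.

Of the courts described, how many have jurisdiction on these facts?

3

The Circuit Court of Coren:
  (a) Sable Galloway resides in Coren — that alternative is enough. Met.
  (b) Sable Galloway resides in Coren, so this disjunct is met. Condition met.
  (c) The plaintiff resides in Coren — that alternative is enough. Satisfied.
  (d) The operative events occurred in Coren, so one alternative holds. Condition met.
  (e) The plaintiff resides in Coren. The proviso rescues it, though: the operative events occurred in Coren. Condition met.
  → The court has jurisdiction.
The Brymarsh High Bench:
  (a) No such written consent has been filed. But the amount in controversy is $302,000, which meets the $275,500 floor, and the 'unless' clause therefore excuses the requirement. Satisfied.
  (b) The plaintiff resides in Coren, which is not Brymarsh — that alternative is enough. Condition met.
  (c) Okafor Foundry is organised under the laws of Brymarsh. Condition met.
  (d) The claim is a consumer claim, not a contract claim — that alternative is enough. Met.
  → The court has jurisdiction.
The Coren High Bench:
  (a) The plaintiff resides in Coren. Met.
  (b) The claim is a consumer claim, not a property claim, so this disjunct is met. Satisfied.
  (c) Sable Galloway resides in Coren, which satisfies one of the alternatives. Met.
  (d) The plaintiff resides in Coren, which is not Palhaven, so this disjunct is met. Condition met.
  → All conditions met; jurisdiction exists.
Courts with jurisdiction: the Circuit Court of Coren, the Brymarsh High Bench, the Coren High Bench — 3 in total.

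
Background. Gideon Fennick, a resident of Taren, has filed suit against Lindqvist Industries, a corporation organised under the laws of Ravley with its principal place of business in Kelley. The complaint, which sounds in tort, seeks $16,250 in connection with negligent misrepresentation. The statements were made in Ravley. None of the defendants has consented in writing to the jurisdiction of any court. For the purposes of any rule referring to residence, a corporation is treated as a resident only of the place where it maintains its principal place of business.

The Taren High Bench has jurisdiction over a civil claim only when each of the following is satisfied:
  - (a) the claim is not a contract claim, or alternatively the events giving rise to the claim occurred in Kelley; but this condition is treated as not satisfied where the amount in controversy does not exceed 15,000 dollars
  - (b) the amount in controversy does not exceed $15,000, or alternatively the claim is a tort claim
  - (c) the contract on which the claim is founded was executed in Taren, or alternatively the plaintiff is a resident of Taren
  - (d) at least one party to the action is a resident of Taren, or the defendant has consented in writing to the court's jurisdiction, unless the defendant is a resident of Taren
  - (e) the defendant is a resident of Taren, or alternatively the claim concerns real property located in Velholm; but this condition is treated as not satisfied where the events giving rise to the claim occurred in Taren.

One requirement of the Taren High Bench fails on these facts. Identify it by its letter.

(e)

The Taren High Bench:
  (a) The claim is a tort claim, not a contract claim, so this disjunct is met. And the carve-out is inapplicable — the amount in controversy is USD 16,250, above the 15,000 dollars ceiling. Condition met.
  (b) The claim is a tort claim — that alternative is enough. Satisfied.
  (c) The plaintiff resides in Taren — that alternative is enough. Condition met.
  (d) Gideon Fennick resides in Taren — that alternative is enough. Condition met.
  (e) The defendant resides in Kelley, not Taren; the claim does not concern real property — no alternative holds. Not met.
Only condition (e) fails.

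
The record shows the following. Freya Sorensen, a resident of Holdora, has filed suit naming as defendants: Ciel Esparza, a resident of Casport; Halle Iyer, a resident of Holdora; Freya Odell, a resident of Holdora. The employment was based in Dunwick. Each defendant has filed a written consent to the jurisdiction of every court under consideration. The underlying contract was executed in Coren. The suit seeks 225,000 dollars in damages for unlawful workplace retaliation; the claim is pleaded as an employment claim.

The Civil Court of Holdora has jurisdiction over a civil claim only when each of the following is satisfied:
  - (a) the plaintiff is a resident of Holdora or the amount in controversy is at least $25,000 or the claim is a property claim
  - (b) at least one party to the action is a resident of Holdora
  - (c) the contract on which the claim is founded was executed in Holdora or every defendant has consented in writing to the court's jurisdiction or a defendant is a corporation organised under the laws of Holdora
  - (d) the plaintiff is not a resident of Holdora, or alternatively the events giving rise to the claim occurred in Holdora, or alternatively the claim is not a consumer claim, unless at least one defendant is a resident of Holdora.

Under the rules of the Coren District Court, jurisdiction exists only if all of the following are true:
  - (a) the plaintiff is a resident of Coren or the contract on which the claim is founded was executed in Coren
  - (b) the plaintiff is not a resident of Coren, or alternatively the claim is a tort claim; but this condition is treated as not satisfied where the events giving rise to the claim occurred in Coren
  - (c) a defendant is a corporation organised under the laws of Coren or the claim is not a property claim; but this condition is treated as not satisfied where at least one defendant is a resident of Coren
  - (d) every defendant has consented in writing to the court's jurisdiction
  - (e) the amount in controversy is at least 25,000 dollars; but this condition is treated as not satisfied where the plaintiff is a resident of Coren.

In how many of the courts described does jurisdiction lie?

2

The Civil Court of Holdora:
  (a) The plaintiff resides in Holdora, so this disjunct is met. Met.
  (b) Freya Sorensen resides in Holdora. Satisfied.
  (c) Every defendant has filed written consent, so this disjunct is met. Met.
  (d) The claim is an employment claim, not a consumer claim, which satisfies one of the alternatives. Met.
  → The court has jurisdiction.
The Coren District Court:
  (a) The contract was executed in Coren, so one alternative holds. Met.
  (b) The plaintiff resides in Holdora, which is not Coren, which satisfies one of the alternatives. And the carve-out is inapplicable — the operative events occurred in Dunwick, not Coren. Met.
  (c) The claim is an employment claim, not a property claim, so one alternative holds. The carve-out does not apply: no defendant resides in Coren (they reside in Casport, Holdora, Holdora). Satisfied.
  (d) Every defendant has filed written consent. Condition met.
  (e) The amount in controversy is $225,000, which meets the USD 25,000 floor. And the carve-out is inapplicable — the plaintiff resides in Holdora, not Coren. Condition met.
  → Jurisdiction lies.
Courts with jurisdiction: the Civil Court of Holdora, the Coren District Court — 2 in total.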